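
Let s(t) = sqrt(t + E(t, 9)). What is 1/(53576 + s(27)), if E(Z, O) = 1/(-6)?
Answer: 321456/17222326495 - sqrt(966)/17222326495 ≈ 1.8663e-5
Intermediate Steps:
E(Z, O) = -1/6
s(t) = sqrt(-1/6 + t) (s(t) = sqrt(t - 1/6) = sqrt(-1/6 + t))
1/(53576 + s(27)) = 1/(53576 + sqrt(-6 + 36*27)/6) = 1/(53576 + sqrt(-6 + 972)/6) = 1/(53576 + sqrt(966)/6)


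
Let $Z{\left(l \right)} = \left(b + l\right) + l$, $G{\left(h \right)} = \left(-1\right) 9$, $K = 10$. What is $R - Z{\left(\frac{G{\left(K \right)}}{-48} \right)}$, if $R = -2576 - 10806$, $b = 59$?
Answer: $- \frac{107531}{8} \approx -13441.0$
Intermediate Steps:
$G{\left(h \right)} = -9$
$R = -13382$
$Z{\left(l \right)} = 59 + 2 l$ ($Z{\left(l \right)} = \left(59 + l\right) + l = 59 + 2 l$)
$R - Z{\left(\frac{G{\left(K \right)}}{-48} \right)} = -13382 - \left(59 + 2 \left(- \frac{9}{-48}\right)\right) = -13382 - \left(59 + 2 \left(\left(-9\right) \left(- \frac{1}{48}\right)\right)\right) = -13382 - \left(59 + 2 \cdot \frac{3}{16}\right) = -13382 - \left(59 + \frac{3}{8}\right) = -13382 - \frac{475}{8} = - \frac{107531}{8}$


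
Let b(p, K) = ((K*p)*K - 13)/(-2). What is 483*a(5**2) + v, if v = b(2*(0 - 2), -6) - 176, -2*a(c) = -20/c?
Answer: 957/10 ≈ 95.700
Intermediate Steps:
a(c) = 10/c (a(c) = -(-10)/c = 10/c)
b(p, K) = 13/2 - p*K**2/2 (b(p, K) = (p*K**2 - 13)*(-1/2) = (-13 + p*K**2)*(-1/2) = 13/2 - p*K**2/2)
v = -195/2 (v = (13/2 - 1/2*2*(0 - 2)*(-6)**2) - 176 = (13/2 - 1/2*2*(-2)*36) - 176 = (13/2 - 1/2*(-4)*36) - 176 = (13/2 + 72) - 176 = 157/2 - 176 = -195/2 ≈ -97.500)
483*a(5**2) + v = 483*(10/(5**2)) - 195/2 = 483*(10/25) - 195/2 = 483*(10*(1/25)) - 195/2 = 483*(2/5) - 195/2 = 966/5 - 195/2 = 957/10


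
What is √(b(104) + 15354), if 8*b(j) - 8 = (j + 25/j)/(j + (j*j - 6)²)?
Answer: √566969970174109017000303/6076522608 ≈ 123.92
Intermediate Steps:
b(j) = 1 + (j + 25/j)/(8*(j + (-6 + j²)²)) (b(j) = 1 + ((j + 25/j)/(j + (j*j - 6)²))/8 = 1 + ((j + 25/j)/(j + (j² - 6)²))/8 = 1 + ((j + 25/j)/(j + (-6 + j²)²))/8 = 1 + (j + 25/j)/(8*(j + (-6 + j²)²)))
√(b(104) + 15354) = √((⅛)*(25 + 9*104² + 8*104*(-6 + 104²)²)/(104*(104 + (-6 + 104²)²)) + 15354) = √((⅛)*(1/104)*(25 + 9*10816 + 8*104*(-6 + 10816)²)/(104 + (-6 + 10816)²) + 15354) = √((⅛)*(1/104)*(25 + 97344 + 8*104*10810²)/(104 + 10810²) + 15354) = √((⅛)*(1/104)*(25 + 97344 + 8*104*116856100)/(104 + 116856100) + 15354) = √((⅛)*(1/104)*(25 + 97344 + 97224275200)/116856204 + 15354) = √((⅛)*(1/104)*(1/116856204)*97224372569 + 15354) = √(97224372569/97224361728 + 15354) = √(1492880074344281/97224361728) = √566969970174109017000303/6076522608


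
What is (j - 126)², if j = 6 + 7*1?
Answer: 12769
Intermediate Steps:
j = 13 (j = 6 + 7 = 13)
(j - 126)² = (13 - 126)² = (-113)² = 12769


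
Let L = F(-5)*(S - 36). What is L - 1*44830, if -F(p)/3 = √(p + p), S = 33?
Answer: -44830 + 9*I*√10 ≈ -44830.0 + 28.461*I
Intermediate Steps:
F(p) = -3*√2*√p (F(p) = -3*√(p + p) = -3*√2*√p)
L = 9*I*√10 (L = (-3*√2*√(-5))*(33 - 36) = -3*√2*I*√5*(-3) = -3*I*√10*(-3) = 9*I*√10 ≈ 28.461*I)
L - 1*44830 = 9*I*√10 - 1*44830 = 9*I*√10 - 44830 = -44830 + 9*I*√10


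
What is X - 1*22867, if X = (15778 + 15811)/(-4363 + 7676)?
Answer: -75726782/3313 ≈ -22857.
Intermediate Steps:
X = 31589/3313 ≈ 9.5349
X - 1*22867 = 31589/3313 - 1*22867 = 31589/3313 - 22867 = -75726782/3313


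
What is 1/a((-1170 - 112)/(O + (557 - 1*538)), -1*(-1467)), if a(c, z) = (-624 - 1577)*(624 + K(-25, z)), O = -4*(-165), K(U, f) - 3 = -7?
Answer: -1/1364620 ≈ -7.3280e-7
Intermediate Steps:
K(U, f) = -4 (K(U, f) = 3 - 7 = -4)
O = 660
a(c, z) = -1364620 (a(c, z) = (-624 - 1577)*(624 - 4) = -2201*620 = -1364620)
1/a((-1170 - 112)/(O + (557 - 1*538)), -1*(-1467)) = 1/(-1364620) = -1/1364620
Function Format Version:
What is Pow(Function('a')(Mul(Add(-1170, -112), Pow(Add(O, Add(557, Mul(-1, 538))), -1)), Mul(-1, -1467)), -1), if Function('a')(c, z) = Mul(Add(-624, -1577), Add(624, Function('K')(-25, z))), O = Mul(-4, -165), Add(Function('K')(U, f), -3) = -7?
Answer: Rational(-1, 1364620) ≈ -7.3280e-7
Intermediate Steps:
Function('K')(U, f) = -4 (Function('K')(U, f) = Add(3, -7) = -4)
O = 660
Function('a')(c, z) = -1364620 (Function('a')(c, z) = Mul(Add(-624, -1577), Add(624, -4)) = Mul(-2201, 620) = -1364620)
Pow(Function('a')(Mul(Add(-1170, -112), Pow(Add(O, Add(557, Mul(-1, 538))), -1)), Mul(-1, -1467)), -1) = Pow(-1364620, -1) = Rational(-1, 1364620)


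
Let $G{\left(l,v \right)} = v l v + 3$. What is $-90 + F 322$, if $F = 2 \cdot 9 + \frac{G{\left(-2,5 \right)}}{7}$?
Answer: $3544$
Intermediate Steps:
$G{\left(l,v \right)} = 3 + l v^{2}$ ($G{\left(l,v \right)} = l v v + 3 = l v^{2} + 3 = 3 + l v^{2}$)
$F = \frac{79}{7}$ ($F = 2 \cdot 9 + \frac{3 - 2 \cdot 5^{2}}{7} = 18 + \left(3 - 50\right) \frac{1}{7} = 18 - \frac{47}{7} = \frac{79}{7} \approx 11.286$)
$-90 + F 322 = -90 + \frac{79}{7} \cdot 322 = -90 + 3634 = 3544$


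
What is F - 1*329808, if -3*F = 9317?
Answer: -998741/3 ≈ -3.3291e+5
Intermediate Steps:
F = -9317/3 (F = -⅓*9317 = -9317/3 ≈ -3105.7)
F - 1*329808 = -9317/3 - 1*329808 = -9317/3 - 329808 = -998741/3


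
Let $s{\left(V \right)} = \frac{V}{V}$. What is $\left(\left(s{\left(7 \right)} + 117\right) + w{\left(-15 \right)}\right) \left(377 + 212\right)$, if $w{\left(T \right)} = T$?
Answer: $60667$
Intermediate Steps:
$s{\left(V \right)} = 1$
$\left(\left(s{\left(7 \right)} + 117\right) + w{\left(-15 \right)}\right) \left(377 + 212\right) = \left(\left(1 + 117\right) - 15\right) \left(377 + 212\right) = \left(118 - 15\right) 589 = 103 \cdot 589 = 60667$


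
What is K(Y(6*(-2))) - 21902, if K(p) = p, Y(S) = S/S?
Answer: -21901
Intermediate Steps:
Y(S) = 1
K(Y(6*(-2))) - 21902 = 1 - 21902 = -21901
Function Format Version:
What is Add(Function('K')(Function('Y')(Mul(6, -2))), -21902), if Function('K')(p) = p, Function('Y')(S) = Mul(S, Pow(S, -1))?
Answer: -21901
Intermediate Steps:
Function('Y')(S) = 1
Add(Function('K')(Function('Y')(Mul(6, -2))), -21902) = Add(1, -21902) = -21901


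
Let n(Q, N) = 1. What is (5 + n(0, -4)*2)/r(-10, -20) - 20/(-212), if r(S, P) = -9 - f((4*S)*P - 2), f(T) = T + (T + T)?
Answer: 11644/127359 ≈ 0.091427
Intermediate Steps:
f(T) = 3*T (f(T) = T + 2*T = 3*T)
r(S, P) = -3 - 12*P*S (r(S, P) = -9 - 3*((4*S)*P - 2) = -9 - 3*(4*P*S - 2) = -9 - 3*(-2 + 4*P*S) = -9 - (-6 + 12*P*S) = -9 + (6 - 12*P*S) = -3 - 12*P*S)
(5 + n(0, -4)*2)/r(-10, -20) - 20/(-212) = (5 + 1*2)/(-3 - 12*(-20)*(-10)) - 20/(-212) = (5 + 2)/(-3 - 2400) - 20*(-1/212) = 7/(-2403) + 5/53 = 7*(-1/2403) + 5/53 = -7/2403 + 5/53 = 11644/127359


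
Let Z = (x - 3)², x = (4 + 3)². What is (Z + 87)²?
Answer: 4853209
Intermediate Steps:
x = 49 (x = 7² = 49)
Z = 2116 (Z = (49 - 3)² = 46² = 2116)
(Z + 87)² = (2116 + 87)² = 2203² = 4853209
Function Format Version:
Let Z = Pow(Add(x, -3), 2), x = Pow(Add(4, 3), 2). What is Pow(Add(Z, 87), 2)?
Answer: 4853209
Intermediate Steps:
x = 49 (x = Pow(7, 2) = 49)
Z = 2116 (Z = Pow(Add(49, -3), 2) = Pow(46, 2) = 2116)
Pow(Add(Z, 87), 2) = Pow(Add(2116, 87), 2) = Pow(2203, 2) = 4853209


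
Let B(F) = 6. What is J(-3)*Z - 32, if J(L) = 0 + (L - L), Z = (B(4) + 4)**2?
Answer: -32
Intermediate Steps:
Z = 100 (Z = (6 + 4)**2 = 10**2 = 100)
J(L) = 0 (J(L) = 0 + 0 = 0)
J(-3)*Z - 32 = 0*100 - 32 = 0 - 32 = -32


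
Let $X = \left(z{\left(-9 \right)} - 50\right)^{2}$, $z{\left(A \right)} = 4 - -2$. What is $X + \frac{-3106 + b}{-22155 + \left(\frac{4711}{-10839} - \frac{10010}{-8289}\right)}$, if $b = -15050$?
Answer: $\frac{642518833468910}{331739134349} \approx 1936.8$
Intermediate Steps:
$z{\left(A \right)} = 6$ ($z{\left(A \right)} = 4 + 2 = 6$)
$X = 1936$ ($X = \left(6 - 50\right)^{2} = \left(-44\right)^{2} = 1936$)
$X + \frac{-3106 + b}{-22155 + \left(\frac{4711}{-10839} - \frac{10010}{-8289}\right)} = 1936 + \frac{-3106 - 15050}{-22155 + \left(\frac{4711}{-10839} - \frac{10010}{-8289}\right)} = 1936 - \frac{18156}{-22155 + \left(4711 \left(- \frac{1}{10839}\right) - - \frac{10010}{8289}\right)} = 1936 - \frac{18156}{-22155 + \left(- \frac{4711}{10839} + \frac{10010}{8289}\right)} = 1936 - \frac{18156}{-22155 + \frac{23149637}{29948157}} = 1936 - \frac{18156}{- \frac{663478268698}{29948157}} = 1936 - - \frac{271869369246}{331739134349} = 1936 + \frac{271869369246}{331739134349} = \frac{642518833468910}{331739134349}$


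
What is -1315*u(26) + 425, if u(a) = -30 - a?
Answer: 74065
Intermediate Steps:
-1315*u(26) + 425 = -1315*(-30 - 1*26) + 425 = -1315*(-30 - 26) + 425 = -1315*(-56) + 425 = 73640 + 425 = 74065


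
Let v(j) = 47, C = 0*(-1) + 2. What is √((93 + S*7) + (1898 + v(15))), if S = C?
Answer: 6*√57 ≈ 45.299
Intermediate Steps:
C = 2 (C = 0 + 2 = 2)
S = 2
√((93 + S*7) + (1898 + v(15))) = √((93 + 2*7) + (1898 + 47)) = √((93 + 14) + 1945) = √(107 + 1945) = √2052 = 6*√57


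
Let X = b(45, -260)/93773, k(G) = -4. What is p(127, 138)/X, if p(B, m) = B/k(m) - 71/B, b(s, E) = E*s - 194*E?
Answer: -1539096249/19679920 ≈ -78.206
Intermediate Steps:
b(s, E) = -194*E + E*s
p(B, m) = -71/B - B/4 (p(B, m) = B/(-4) - 71/B = B*(-¼) - 71/B = -B/4 - 71/B = -71/B - B/4)
X = 38740/93773 (X = -260*(-194 + 45)/93773 = -260*(-149)*(1/93773) = 38740*(1/93773) = 38740/93773 ≈ 0.41313)
p(127, 138)/X = (-71/127 - ¼*127)/(38740/93773) = (-71*1/127 - 127/4)*(93773/38740) = (-71/127 - 127/4)*(93773/38740) = -16413/508*93773/38740 = -1539096249/19679920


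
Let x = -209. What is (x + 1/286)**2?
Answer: 3572811529/81796 ≈ 43680.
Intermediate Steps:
(x + 1/286)**2 = (-209 + 1/286)**2 = (-59773/286)**2 = 3572811529/81796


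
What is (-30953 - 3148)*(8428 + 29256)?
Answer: -1285062084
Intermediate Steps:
(-30953 - 3148)*(8428 + 29256) = -34101*37684 = -1285062084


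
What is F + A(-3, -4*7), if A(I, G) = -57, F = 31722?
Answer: 31665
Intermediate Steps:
F + A(-3, -4*7) = 31722 - 57 = 31665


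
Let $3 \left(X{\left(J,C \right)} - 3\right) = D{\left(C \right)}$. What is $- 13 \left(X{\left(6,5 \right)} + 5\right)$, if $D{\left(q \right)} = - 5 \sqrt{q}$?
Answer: $-104 + \frac{65 \sqrt{5}}{3} \approx -55.552$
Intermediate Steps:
$X{\left(J,C \right)} = 3 - \frac{5 \sqrt{C}}{3}$ ($X{\left(J,C \right)} = 3 + \frac{\left(-5\right) \sqrt{C}}{3} = 3 - \frac{5 \sqrt{C}}{3}$)
$- 13 \left(X{\left(6,5 \right)} + 5\right) = - 13 \left(\left(3 - \frac{5 \sqrt{5}}{3}\right) + 5\right) = - 13 \left(8 - \frac{5 \sqrt{5}}{3}\right) = -104 + \frac{65 \sqrt{5}}{3}$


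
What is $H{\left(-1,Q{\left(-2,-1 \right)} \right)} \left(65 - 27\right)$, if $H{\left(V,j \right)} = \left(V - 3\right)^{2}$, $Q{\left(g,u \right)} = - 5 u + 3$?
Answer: $608$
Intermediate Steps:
$Q{\left(g,u \right)} = 3 - 5 u$
$H{\left(V,j \right)} = \left(-3 + V\right)^{2}$
$H{\left(-1,Q{\left(-2,-1 \right)} \right)} \left(65 - 27\right) = \left(-3 - 1\right)^{2} \left(65 - 27\right) = \left(-4\right)^{2} \cdot 38 = 16 \cdot 38 = 608$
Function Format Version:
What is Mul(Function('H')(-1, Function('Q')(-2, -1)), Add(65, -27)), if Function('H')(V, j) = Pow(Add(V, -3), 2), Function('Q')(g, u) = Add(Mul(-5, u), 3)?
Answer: 608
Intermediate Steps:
Function('Q')(g, u) = Add(3, Mul(-5, u))
Function('H')(V, j) = Pow(Add(-3, V), 2)
Mul(Function('H')(-1, Function('Q')(-2, -1)), Add(65, -27)) = Mul(Pow(Add(-3, -1), 2), Add(65, -27)) = Mul(Pow(-4, 2), 38) = Mul(16, 38) = 608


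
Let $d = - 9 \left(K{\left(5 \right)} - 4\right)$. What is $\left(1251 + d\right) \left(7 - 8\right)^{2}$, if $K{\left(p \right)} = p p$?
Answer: $1062$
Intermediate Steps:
$K{\left(p \right)} = p^{2}$
$d = -189$ ($d = - 9 \left(5^{2} - 4\right) = - 9 \left(25 - 4\right) = \left(-9\right) 21 = -189$)
$\left(1251 + d\right) \left(7 - 8\right)^{2} = \left(1251 - 189\right) \left(7 - 8\right)^{2} = 1062 \left(-1\right)^{2} = 1062 \cdot 1 = 1062$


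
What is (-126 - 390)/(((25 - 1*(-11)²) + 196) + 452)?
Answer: -43/46 ≈ -0.93478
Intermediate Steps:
(-126 - 390)/(((25 - 1*(-11)²) + 196) + 452) = -516/(((25 - 1*121) + 196) + 452) = -516/(((25 - 121) + 196) + 452) = -516/((-96 + 196) + 452) = -516/(100 + 452) = -516/552 = -516*1/552 = -43/46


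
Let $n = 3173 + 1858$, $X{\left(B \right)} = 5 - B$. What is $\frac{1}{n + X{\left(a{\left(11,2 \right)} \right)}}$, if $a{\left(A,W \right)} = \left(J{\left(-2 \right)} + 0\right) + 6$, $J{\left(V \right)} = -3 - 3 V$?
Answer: $\frac{1}{5027} \approx 0.00019893$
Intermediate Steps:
$a{\left(A,W \right)} = 9$ ($a{\left(A,W \right)} = \left(\left(-3 - -6\right) + 0\right) + 6 = \left(\left(-3 + 6\right) + 0\right) + 6 = \left(3 + 0\right) + 6 = 3 + 6 = 9$)
$n = 5031$
$\frac{1}{n + X{\left(a{\left(11,2 \right)} \right)}} = \frac{1}{5031 + \left(5 - 9\right)} = \frac{1}{5031 - 4} = \frac{1}{5027}$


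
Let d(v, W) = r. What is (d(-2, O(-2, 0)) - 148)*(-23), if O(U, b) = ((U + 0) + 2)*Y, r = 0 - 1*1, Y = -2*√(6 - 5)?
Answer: 3427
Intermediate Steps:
Y = -2 (Y = -2*√1 = -2*1 = -2)
r = -1 (r = 0 - 1 = -1)
O(U, b) = -4 - 2*U (O(U, b) = ((U + 0) + 2)*(-2) = (U + 2)*(-2) = (2 + U)*(-2) = -4 - 2*U)
d(v, W) = -1
(d(-2, O(-2, 0)) - 148)*(-23) = (-1 - 148)*(-23) = -149*(-23) = 3427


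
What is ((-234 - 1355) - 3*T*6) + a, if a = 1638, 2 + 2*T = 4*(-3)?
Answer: 175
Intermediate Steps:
T = -7 (T = -1 + (4*(-3))/2 = -1 + (½)*(-12) = -1 - 6 = -7)
((-234 - 1355) - 3*T*6) + a = ((-234 - 1355) - 3*(-7)*6) + 1638 = (-1589 + 21*6) + 1638 = (-1589 + 126) + 1638 = -1463 + 1638 = 175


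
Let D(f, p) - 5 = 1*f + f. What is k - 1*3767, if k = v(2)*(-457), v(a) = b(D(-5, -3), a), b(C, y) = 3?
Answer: -5138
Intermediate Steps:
D(f, p) = 5 + 2*f (D(f, p) = 5 + (1*f + f) = 5 + (f + f) = 5 + 2*f)
v(a) = 3
k = -1371 (k = 3*(-457) = -1371)
k - 1*3767 = -1371 - 1*3767 = -1371 - 3767 = -5138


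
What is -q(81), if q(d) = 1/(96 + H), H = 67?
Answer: -1/163 ≈ -0.0061350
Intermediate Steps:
q(d) = 1/163 (q(d) = 1/(96 + 67) = 1/163)
-q(81) = -1*1/163 = -1/163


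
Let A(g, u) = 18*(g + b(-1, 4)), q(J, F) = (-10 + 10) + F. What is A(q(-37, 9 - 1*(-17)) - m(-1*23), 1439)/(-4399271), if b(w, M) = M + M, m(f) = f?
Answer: -1026/4399271 ≈ -0.00023322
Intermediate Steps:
q(J, F) = F (q(J, F) = 0 + F = F)
b(w, M) = 2*M
A(g, u) = 144 + 18*g (A(g, u) = 18*(g + 2*4) = 18*(g + 8) = 18*(8 + g) = 144 + 18*g)
A(q(-37, 9 - 1*(-17)) - m(-1*23), 1439)/(-4399271) = (144 + 18*((9 - 1*(-17)) - (-1)*23))/(-4399271) = (144 + 18*((9 + 17) - 1*(-23)))*(-1/4399271) = (144 + 18*(26 + 23))*(-1/4399271) = (144 + 18*49)*(-1/4399271) = (144 + 882)*(-1/4399271) = 1026*(-1/4399271) = -1026/4399271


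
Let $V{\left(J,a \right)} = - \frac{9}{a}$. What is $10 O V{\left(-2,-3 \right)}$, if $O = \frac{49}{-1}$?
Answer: $-1470$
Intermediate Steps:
$O = -49$ ($O = 49 \left(-1\right) = -49$)
$10 O V{\left(-2,-3 \right)} = 10 \left(-49\right) \left(- \frac{9}{-3}\right) = - 490 \left(\left(-9\right) \left(- \frac{1}{3}\right)\right) = \left(-490\right) 3 = -1470$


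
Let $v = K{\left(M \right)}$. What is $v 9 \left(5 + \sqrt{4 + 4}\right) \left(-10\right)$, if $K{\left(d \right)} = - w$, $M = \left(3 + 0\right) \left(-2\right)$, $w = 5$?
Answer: $2250 + 900 \sqrt{2} \approx 3522.8$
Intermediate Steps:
$M = -6$ ($M = 3 \left(-2\right) = -6$)
$K{\left(d \right)} = -5$ ($K{\left(d \right)} = \left(-1\right) 5 = -5$)
$v = -5$
$v 9 \left(5 + \sqrt{4 + 4}\right) \left(-10\right) = \left(-5\right) 9 \left(5 + \sqrt{4 + 4}\right) \left(-10\right) = - 45 \left(5 + \sqrt{8}\right) \left(-10\right) = - 45 \left(5 + 2 \sqrt{2}\right) \left(-10\right) = - 45 \left(-50 - 20 \sqrt{2}\right) = 2250 + 900 \sqrt{2}$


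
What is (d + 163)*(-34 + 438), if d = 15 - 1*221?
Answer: -17372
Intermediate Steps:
d = -206 (d = 15 - 221 = -206)
(d + 163)*(-34 + 438) = (-206 + 163)*(-34 + 438) = -43*404 = -17372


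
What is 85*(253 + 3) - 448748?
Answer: -426988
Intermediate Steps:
85*(253 + 3) - 448748 = 85*256 - 448748 = 21760 - 448748 = -426988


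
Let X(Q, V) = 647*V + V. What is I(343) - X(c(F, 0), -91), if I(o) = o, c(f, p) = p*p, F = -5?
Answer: 59311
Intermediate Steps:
c(f, p) = p²
X(Q, V) = 648*V
I(343) - X(c(F, 0), -91) = 343 - 648*(-91) = 343 - 1*(-58968) = 343 + 58968 = 59311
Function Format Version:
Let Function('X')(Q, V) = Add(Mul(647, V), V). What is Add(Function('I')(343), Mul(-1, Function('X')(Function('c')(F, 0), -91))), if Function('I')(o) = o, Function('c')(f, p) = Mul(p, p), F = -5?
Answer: 59311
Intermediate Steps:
Function('c')(f, p) = Pow(p, 2)
Function('X')(Q, V) = Mul(648, V)
Add(Function('I')(343), Mul(-1, Function('X')(Function('c')(F, 0), -91))) = Add(343, Mul(-1, Mul(648, -91))) = Add(343, Mul(-1, -58968)) = Add(343, 58968) = 59311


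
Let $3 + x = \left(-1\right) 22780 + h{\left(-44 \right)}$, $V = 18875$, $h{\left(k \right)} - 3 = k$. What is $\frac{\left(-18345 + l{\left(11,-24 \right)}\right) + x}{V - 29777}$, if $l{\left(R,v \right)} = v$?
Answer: $\frac{597}{158} \approx 3.7785$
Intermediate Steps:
$h{\left(k \right)} = 3 + k$
$x = -22824$ ($x = -3 + \left(\left(-1\right) 22780 + \left(3 - 44\right)\right) = -3 - 22821 = -22824$)
$\frac{\left(-18345 + l{\left(11,-24 \right)}\right) + x}{V - 29777} = \frac{\left(-18345 - 24\right) - 22824}{18875 - 29777} = \frac{-18369 - 22824}{-10902} = \left(-41193\right) \left(- \frac{1}{10902}\right) = \frac{597}{158}$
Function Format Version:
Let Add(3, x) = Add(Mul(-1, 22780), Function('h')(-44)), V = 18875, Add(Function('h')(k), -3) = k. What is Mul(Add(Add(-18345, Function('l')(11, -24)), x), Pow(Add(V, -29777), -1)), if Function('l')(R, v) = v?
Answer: Rational(597, 158) ≈ 3.7785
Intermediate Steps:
Function('h')(k) = Add(3, k)
x = -22824 (x = Add(-3, Add(Mul(-1, 22780), Add(3, -44))) = Add(-3, Add(-22780, -41)) = Add(-3, -22821) = -22824)
Mul(Add(Add(-18345, Function('l')(11, -24)), x), Pow(Add(V, -29777), -1)) = Mul(Add(Add(-18345, -24), -22824), Pow(Add(18875, -29777), -1)) = Mul(Add(-18369, -22824), Pow(-10902, -1)) = Mul(-41193, Rational(-1, 10902)) = Rational(597, 158)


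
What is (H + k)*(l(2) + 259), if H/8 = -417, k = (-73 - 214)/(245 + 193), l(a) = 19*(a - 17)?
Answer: 18998915/219 ≈ 86753.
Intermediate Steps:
l(a) = -323 + 19*a (l(a) = 19*(-17 + a) = -323 + 19*a)
k = -287/438 ≈ -0.65525
H = -3336 (H = 8*(-417) = -3336)
(H + k)*(l(2) + 259) = (-3336 - 287/438)*((-323 + 19*2) + 259) = -1461455*((-323 + 38) + 259)/438 = -1461455*(-285 + 259)/438 = -1461455/438*(-26) = 18998915/219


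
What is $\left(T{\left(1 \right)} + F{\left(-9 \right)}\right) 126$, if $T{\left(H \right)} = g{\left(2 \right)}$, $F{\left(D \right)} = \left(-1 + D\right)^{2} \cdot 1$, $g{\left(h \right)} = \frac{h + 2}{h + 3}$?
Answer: $\frac{63504}{5} \approx 12701.0$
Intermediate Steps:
$g{\left(h \right)} = \frac{2 + h}{3 + h}$
$F{\left(D \right)} = \left(-1 + D\right)^{2}$
$T{\left(H \right)} = \frac{4}{5}$ ($T{\left(H \right)} = \frac{2 + 2}{3 + 2} = \frac{1}{5} \cdot 4 = \frac{4}{5}$)
$\left(T{\left(1 \right)} + F{\left(-9 \right)}\right) 126 = \left(\frac{4}{5} + \left(-1 - 9\right)^{2}\right) 126 = \left(\frac{4}{5} + \left(-10\right)^{2}\right) 126 = \left(\frac{4}{5} + 100\right) 126 = \frac{504}{5} \cdot 126 = \frac{63504}{5}$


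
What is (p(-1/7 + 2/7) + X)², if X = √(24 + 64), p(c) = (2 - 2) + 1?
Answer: 89 + 4*√22 ≈ 107.76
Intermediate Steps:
p(c) = 1 (p(c) = 0 + 1 = 1)
X = 2*√22 (X = √88 = 2*√22 ≈ 9.3808)
(p(-1/7 + 2/7) + X)² = (1 + 2*√22)²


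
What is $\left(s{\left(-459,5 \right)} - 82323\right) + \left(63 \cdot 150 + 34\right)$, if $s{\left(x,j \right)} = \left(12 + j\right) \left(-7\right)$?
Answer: $-72958$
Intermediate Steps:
$s{\left(x,j \right)} = -84 - 7 j$
$\left(s{\left(-459,5 \right)} - 82323\right) + \left(63 \cdot 150 + 34\right) = \left(\left(-84 - 35\right) - 82323\right) + \left(63 \cdot 150 + 34\right) = \left(\left(-84 - 35\right) - 82323\right) + \left(9450 + 34\right) = \left(-119 - 82323\right) + 9484 = -82442 + 9484 = -72958$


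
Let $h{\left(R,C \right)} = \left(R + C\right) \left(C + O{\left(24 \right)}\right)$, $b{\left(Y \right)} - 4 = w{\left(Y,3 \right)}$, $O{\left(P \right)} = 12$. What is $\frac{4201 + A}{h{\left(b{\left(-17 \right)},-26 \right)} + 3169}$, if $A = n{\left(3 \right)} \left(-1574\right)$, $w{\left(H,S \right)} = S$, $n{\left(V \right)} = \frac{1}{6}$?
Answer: $\frac{11816}{10305} \approx 1.1466$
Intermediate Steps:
$n{\left(V \right)} = \frac{1}{6}$
$A = - \frac{787}{3}$ ($A = \frac{1}{6} \left(-1574\right) = - \frac{787}{3} \approx -262.33$)
$b{\left(Y \right)} = 7$ ($b{\left(Y \right)} = 4 + 3 = 7$)
$h{\left(R,C \right)} = \left(12 + C\right) \left(C + R\right)$ ($h{\left(R,C \right)} = \left(R + C\right) \left(C + 12\right) = \left(C + R\right) \left(12 + C\right) = \left(12 + C\right) \left(C + R\right)$)
$\frac{4201 + A}{h{\left(b{\left(-17 \right)},-26 \right)} + 3169} = \frac{4201 - \frac{787}{3}}{\left(\left(-26\right)^{2} + 12 \left(-26\right) + 12 \cdot 7 - 182\right) + 3169} = \frac{11816}{3 \left(\left(676 - 312 + 84 - 182\right) + 3169\right)} = \frac{11816}{3 \left(266 + 3169\right)} = \frac{11816}{3 \cdot 3435} = \frac{11816}{3} \cdot \frac{1}{3435} = \frac{11816}{10305}$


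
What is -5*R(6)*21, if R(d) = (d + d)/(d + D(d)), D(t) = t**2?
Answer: -30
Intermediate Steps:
R(d) = 2*d/(d + d**2) (R(d) = (d + d)/(d + d**2) = (2*d)/(d + d**2) = 2*d/(d + d**2))
-5*R(6)*21 = -10/(1 + 6)*21 = -10/7*21 = -30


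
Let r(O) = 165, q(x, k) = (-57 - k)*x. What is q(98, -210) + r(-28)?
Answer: 15159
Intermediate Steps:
q(x, k) = x*(-57 - k)
q(98, -210) + r(-28) = -1*98*(57 - 210) + 165 = -1*98*(-153) + 165 = 14994 + 165 = 15159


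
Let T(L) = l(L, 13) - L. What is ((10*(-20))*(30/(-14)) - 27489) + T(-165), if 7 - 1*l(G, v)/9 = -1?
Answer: -187764/7 ≈ -26823.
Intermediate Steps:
l(G, v) = 72 (l(G, v) = 63 - 9*(-1) = 63 + 9 = 72)
T(L) = 72 - L
((10*(-20))*(30/(-14)) - 27489) + T(-165) = ((10*(-20))*(30/(-14)) - 27489) + (72 - 1*(-165)) = (-6000*(-1)/14 - 27489) + (72 + 165) = (-200*(-15/7) - 27489) + 237 = (3000/7 - 27489) + 237 = -189423/7 + 237 = -187764/7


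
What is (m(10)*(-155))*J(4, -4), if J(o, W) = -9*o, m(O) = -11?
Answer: -61380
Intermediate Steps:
(m(10)*(-155))*J(4, -4) = (-11*(-155))*(-9*4) = 1705*(-36) = -61380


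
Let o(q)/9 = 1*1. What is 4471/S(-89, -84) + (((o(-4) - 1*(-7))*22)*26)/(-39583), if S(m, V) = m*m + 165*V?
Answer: -231329321/235083437 ≈ -0.98403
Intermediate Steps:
S(m, V) = m² + 165*V
o(q) = 9 (o(q) = 9*(1*1) = 9*1 = 9)
4471/S(-89, -84) + (((o(-4) - 1*(-7))*22)*26)/(-39583) = 4471/((-89)² + 165*(-84)) + (((9 - 1*(-7))*22)*26)/(-39583) = 4471/(7921 - 13860) + (((9 + 7)*22)*26)*(-1/39583) = 4471/(-5939) + ((16*22)*26)*(-1/39583) = 4471*(-1/5939) + (352*26)*(-1/39583) = -4471/5939 + 9152*(-1/39583) = -4471/5939 - 9152/39583 = -231329321/235083437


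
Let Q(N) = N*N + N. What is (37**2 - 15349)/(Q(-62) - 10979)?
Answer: 4660/2399 ≈ 1.9425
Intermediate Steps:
Q(N) = N + N**2 (Q(N) = N**2 + N = N + N**2)
(37**2 - 15349)/(Q(-62) - 10979) = (37**2 - 15349)/(-62*(1 - 62) - 10979) = (1369 - 15349)/(-62*(-61) - 10979) = -13980/(3782 - 10979) = -13980/(-7197) = -13980*(-1/7197) = 4660/2399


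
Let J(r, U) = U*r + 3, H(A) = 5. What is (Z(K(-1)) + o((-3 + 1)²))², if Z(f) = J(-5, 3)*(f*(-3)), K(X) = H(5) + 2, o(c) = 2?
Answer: 64516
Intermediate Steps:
K(X) = 7 (K(X) = 5 + 2 = 7)
J(r, U) = 3 + U*r
Z(f) = 36*f (Z(f) = (3 + 3*(-5))*(f*(-3)) = (3 - 15)*(-3*f) = -(-36)*f = 36*f)
(Z(K(-1)) + o((-3 + 1)²))² = (36*7 + 2)² = (252 + 2)² = 254² = 64516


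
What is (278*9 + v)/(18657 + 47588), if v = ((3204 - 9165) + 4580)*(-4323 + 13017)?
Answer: -12003912/66245 ≈ -181.20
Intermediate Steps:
v = -12006414 (v = (-5961 + 4580)*8694 = -1381*8694 = -12006414)
(278*9 + v)/(18657 + 47588) = (278*9 - 12006414)/(18657 + 47588) = (2502 - 12006414)/66245 = -12003912*1/66245 = -12003912/66245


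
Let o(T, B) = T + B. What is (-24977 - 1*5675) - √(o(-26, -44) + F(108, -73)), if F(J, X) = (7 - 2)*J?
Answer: -30652 - √470 ≈ -30674.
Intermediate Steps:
o(T, B) = B + T
F(J, X) = 5*J
(-24977 - 1*5675) - √(o(-26, -44) + F(108, -73)) = (-24977 - 1*5675) - √((-44 - 26) + 5*108) = (-24977 - 5675) - √(-70 + 540) = -30652 - √470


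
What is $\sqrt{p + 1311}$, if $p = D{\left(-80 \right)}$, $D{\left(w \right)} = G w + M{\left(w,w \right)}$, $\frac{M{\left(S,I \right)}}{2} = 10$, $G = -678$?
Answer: $\sqrt{55571} \approx 235.74$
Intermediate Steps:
$M{\left(S,I \right)} = 20$ ($M{\left(S,I \right)} = 2 \cdot 10 = 20$)
$D{\left(w \right)} = 20 - 678 w$ ($D{\left(w \right)} = - 678 w + 20 = 20 - 678 w$)
$p = 54260$ ($p = 20 - -54240 = 20 + 54240 = 54260$)
$\sqrt{p + 1311} = \sqrt{54260 + 1311} = \sqrt{55571}$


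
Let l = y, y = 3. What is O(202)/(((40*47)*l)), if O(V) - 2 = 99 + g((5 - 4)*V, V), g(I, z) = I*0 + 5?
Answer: 53/2820 ≈ 0.018794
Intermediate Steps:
l = 3
g(I, z) = 5 (g(I, z) = 0 + 5 = 5)
O(V) = 106 (O(V) = 2 + (99 + 5) = 2 + 104 = 106)
O(202)/(((40*47)*l)) = 106/(((40*47)*3)) = 106/((1880*3)) = 106/5640 = 106*(1/5640) = 53/2820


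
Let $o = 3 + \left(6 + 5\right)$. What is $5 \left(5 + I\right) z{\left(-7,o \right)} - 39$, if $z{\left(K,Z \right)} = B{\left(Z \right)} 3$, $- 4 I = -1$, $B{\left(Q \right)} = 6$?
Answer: $\frac{867}{2} \approx 433.5$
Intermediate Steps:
$I = \frac{1}{4}$ ($I = \left(- \frac{1}{4}\right) \left(-1\right) = \frac{1}{4} \approx 0.25$)
$o = 14$ ($o = 3 + 11 = 14$)
$z{\left(K,Z \right)} = 18$ ($z{\left(K,Z \right)} = 6 \cdot 3 = 18$)
$5 \left(5 + I\right) z{\left(-7,o \right)} - 39 = 5 \left(5 + \frac{1}{4}\right) 18 - 39 = 5 \cdot \frac{21}{4} \cdot 18 - 39 = \frac{105}{4} \cdot 18 - 39 = \frac{945}{2} - 39 = \frac{867}{2}$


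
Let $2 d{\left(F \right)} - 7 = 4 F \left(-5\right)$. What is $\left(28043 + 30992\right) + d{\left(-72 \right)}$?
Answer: $\frac{119517}{2} \approx 59759.0$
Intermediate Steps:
$d{\left(F \right)} = \frac{7}{2} - 10 F$ ($d{\left(F \right)} = \frac{7}{2} + \frac{4 F \left(-5\right)}{2} = \frac{7}{2} + \frac{\left(-20\right) F}{2} = \frac{7}{2} - 10 F$)
$\left(28043 + 30992\right) + d{\left(-72 \right)} = \left(28043 + 30992\right) + \left(\frac{7}{2} - -720\right) = 59035 + \left(\frac{7}{2} + 720\right) = 59035 + \frac{1447}{2} = \frac{119517}{2}$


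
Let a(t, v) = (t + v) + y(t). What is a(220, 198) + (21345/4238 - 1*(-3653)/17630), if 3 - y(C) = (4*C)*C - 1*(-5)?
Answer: -3608383089799/18678985 ≈ -1.9318e+5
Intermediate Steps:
y(C) = -2 - 4*C² (y(C) = 3 - ((4*C)*C - 1*(-5)) = 3 - (4*C² + 5) = 3 - (5 + 4*C²) = 3 + (-5 - 4*C²) = -2 - 4*C²)
a(t, v) = -2 + t + v - 4*t² (a(t, v) = (t + v) + (-2 - 4*t²) = -2 + t + v - 4*t²)
a(220, 198) + (21345/4238 - 1*(-3653)/17630) = (-2 + 220 + 198 - 4*220²) + (21345/4238 - 1*(-3653)/17630) = (-2 + 220 + 198 - 4*48400) + (21345*(1/4238) + 3653*(1/17630)) = (-2 + 220 + 198 - 193600) + (21345/4238 + 3653/17630) = -193184 + 97948441/18678985 = -3608383089799/18678985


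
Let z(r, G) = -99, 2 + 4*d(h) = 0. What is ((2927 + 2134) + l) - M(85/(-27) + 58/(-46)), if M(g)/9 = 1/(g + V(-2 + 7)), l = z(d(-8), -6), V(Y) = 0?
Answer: 13591545/2738 ≈ 4964.0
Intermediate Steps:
d(h) = -½ (d(h) = -½ + (¼)*0 = -½ + 0 = -½)
l = -99
M(g) = 9/g (M(g) = 9/(g + 0) = 9/g)
((2927 + 2134) + l) - M(85/(-27) + 58/(-46)) = ((2927 + 2134) - 99) - 9/(85/(-27) + 58/(-46)) = (5061 - 99) - 9/(85*(-1/27) + 58*(-1/46)) = 4962 - 9/(-85/27 - 29/23) = 4962 - 9/(-2738/621) = 4962 - 9*(-621)/2738 = 4962 - 1*(-5589/2738) = 4962 + 5589/2738 = 13591545/2738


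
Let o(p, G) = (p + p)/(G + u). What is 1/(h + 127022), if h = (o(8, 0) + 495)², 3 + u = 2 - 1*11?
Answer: 9/3336559 ≈ 2.6974e-6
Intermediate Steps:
u = -12 (u = -3 + (2 - 1*11) = -3 + (2 - 11) = -3 - 9 = -12)
o(p, G) = 2*p/(-12 + G) (o(p, G) = (p + p)/(G - 12) = (2*p)/(-12 + G) = 2*p/(-12 + G))
h = 2193361/9 (h = (2*8/(-12 + 0) + 495)² = (2*8/(-12) + 495)² = (2*8*(-1/12) + 495)² = (-4/3 + 495)² = (1481/3)² = 2193361/9 ≈ 2.4371e+5)
1/(h + 127022) = 1/(2193361/9 + 127022) = 1/(3336559/9) = 9/3336559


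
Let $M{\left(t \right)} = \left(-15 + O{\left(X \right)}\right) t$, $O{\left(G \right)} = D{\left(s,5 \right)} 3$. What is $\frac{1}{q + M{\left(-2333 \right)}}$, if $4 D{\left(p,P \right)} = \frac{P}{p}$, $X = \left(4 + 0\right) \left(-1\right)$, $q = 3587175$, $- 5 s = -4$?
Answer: $\frac{16}{57779745} \approx 2.7691 \cdot 10^{-7}$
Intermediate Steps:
$s = \frac{4}{5}$ ($s = \left(- \frac{1}{5}\right) \left(-4\right) = \frac{4}{5} \approx 0.8$)
$X = -4$ ($X = 4 \left(-1\right) = -4$)
$D{\left(p,P \right)} = \frac{P}{4 p}$ ($D{\left(p,P \right)} = \frac{P \frac{1}{p}}{4} = \frac{P}{4 p}$)
$O{\left(G \right)} = \frac{75}{16}$ ($O{\left(G \right)} = \frac{1}{4} \cdot 5 \frac{1}{\frac{4}{5}} \cdot 3 = \frac{1}{4} \cdot 5 \cdot \frac{5}{4} \cdot 3 = \frac{25}{16} \cdot 3 = \frac{75}{16}$)
$M{\left(t \right)} = - \frac{165 t}{16}$ ($M{\left(t \right)} = \left(-15 + \frac{75}{16}\right) t = - \frac{165 t}{16}$)
$\frac{1}{q + M{\left(-2333 \right)}} = \frac{1}{3587175 - - \frac{384945}{16}} = \frac{1}{3587175 + \frac{384945}{16}} = \frac{1}{\frac{57779745}{16}} = \frac{16}{57779745}$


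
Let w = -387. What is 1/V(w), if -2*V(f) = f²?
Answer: -2/149769 ≈ -1.3354e-5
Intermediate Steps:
V(f) = -f²/2
1/V(w) = 1/(-½*(-387)²) = 1/(-½*149769) = 1/(-149769/2) = -2/149769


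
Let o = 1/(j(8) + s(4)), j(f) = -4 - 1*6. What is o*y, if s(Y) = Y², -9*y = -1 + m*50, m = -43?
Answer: 239/6 ≈ 39.833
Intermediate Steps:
j(f) = -10 (j(f) = -4 - 6 = -10)
y = 239 (y = -(-1 - 43*50)/9 = -(-1 - 2150)/9 = -⅑*(-2151) = 239)
o = ⅙ (o = 1/(-10 + 4²) = 1/(-10 + 16) = 1/6 = ⅙ ≈ 0.16667)
o*y = (⅙)*239 = 239/6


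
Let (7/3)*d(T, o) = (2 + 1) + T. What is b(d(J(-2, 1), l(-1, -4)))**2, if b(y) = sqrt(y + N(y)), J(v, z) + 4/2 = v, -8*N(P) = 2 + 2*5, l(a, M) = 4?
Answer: -27/14 ≈ -1.9286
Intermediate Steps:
N(P) = -3/2 (N(P) = -(2 + 2*5)/8 = -(2 + 10)/8 = -1/8*12 = -3/2)
J(v, z) = -2 + v
d(T, o) = 9/7 + 3*T/7 (d(T, o) = 3*((2 + 1) + T)/7 = 3*(3 + T)/7 = 9/7 + 3*T/7)
b(y) = sqrt(-3/2 + y) (b(y) = sqrt(y - 3/2) = sqrt(-3/2 + y))
b(d(J(-2, 1), l(-1, -4)))**2 = (sqrt(-6 + 4*(9/7 + 3*(-2 - 2)/7))/2)**2 = (sqrt(-6 + 4*(9/7 + (3/7)*(-4)))/2)**2 = (sqrt(-6 + 4*(9/7 - 12/7))/2)**2 = (sqrt(-6 + 4*(-3/7))/2)**2 = (sqrt(-6 - 12/7)/2)**2 = (sqrt(-54/7)/2)**2 = ((3*I*sqrt(42)/7)/2)**2 = (3*I*sqrt(42)/14)**2 = -27/14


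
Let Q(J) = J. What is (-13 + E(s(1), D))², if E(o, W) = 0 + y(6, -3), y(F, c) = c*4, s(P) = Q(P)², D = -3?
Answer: 625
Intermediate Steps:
s(P) = P²
y(F, c) = 4*c
E(o, W) = -12 (E(o, W) = 0 + 4*(-3) = 0 - 12 = -12)
(-13 + E(s(1), D))² = (-13 - 12)² = (-25)² = 625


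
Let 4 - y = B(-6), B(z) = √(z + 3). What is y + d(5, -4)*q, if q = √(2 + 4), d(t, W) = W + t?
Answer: 4 + √6 - I*√3 ≈ 6.4495 - 1.732*I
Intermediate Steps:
q = √6 ≈ 2.4495
B(z) = √(3 + z)
y = 4 - I*√3 (y = 4 - √(3 - 6) = 4 - √(-3) = 4 - I*√3 ≈ 4.0 - 1.732*I)
y + d(5, -4)*q = (4 - I*√3) + (-4 + 5)*√6 = (4 - I*√3) + 1*√6 = (4 - I*√3) + √6 = 4 + √6 - I*√3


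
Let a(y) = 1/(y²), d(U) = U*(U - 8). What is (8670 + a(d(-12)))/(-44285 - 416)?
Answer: -499392001/2574777600 ≈ -0.19396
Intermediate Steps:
d(U) = U*(-8 + U)
a(y) = y⁻²
(8670 + a(d(-12)))/(-44285 - 416) = (8670 + (-12*(-8 - 12))⁻²)/(-44285 - 416) = (8670 + (-12*(-20))⁻²)/(-44701) = (8670 + 240⁻²)*(-1/44701) = (8670 + 1/57600)*(-1/44701) = (499392001/57600)*(-1/44701) = -499392001/2574777600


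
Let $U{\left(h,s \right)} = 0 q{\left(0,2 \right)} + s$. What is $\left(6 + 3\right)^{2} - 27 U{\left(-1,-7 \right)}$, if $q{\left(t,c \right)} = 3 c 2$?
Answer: $270$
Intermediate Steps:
$q{\left(t,c \right)} = 6 c$
$U{\left(h,s \right)} = s$ ($U{\left(h,s \right)} = 0 \cdot 6 \cdot 2 + s = 0 \cdot 12 + s = 0 + s = s$)
$\left(6 + 3\right)^{2} - 27 U{\left(-1,-7 \right)} = \left(6 + 3\right)^{2} - -189 = 9^{2} + 189 = 81 + 189 = 270$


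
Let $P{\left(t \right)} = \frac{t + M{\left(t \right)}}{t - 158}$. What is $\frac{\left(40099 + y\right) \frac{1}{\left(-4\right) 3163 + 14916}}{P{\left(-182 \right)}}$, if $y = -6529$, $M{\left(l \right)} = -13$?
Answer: $\frac{95115}{3679} \approx 25.853$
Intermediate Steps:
$P{\left(t \right)} = \frac{-13 + t}{-158 + t}$ ($P{\left(t \right)} = \frac{t - 13}{t - 158} = \frac{-13 + t}{-158 + t}$)
$\frac{\left(40099 + y\right) \frac{1}{\left(-4\right) 3163 + 14916}}{P{\left(-182 \right)}} = \frac{\left(40099 - 6529\right) \frac{1}{\left(-4\right) 3163 + 14916}}{\frac{1}{-158 - 182} \left(-13 - 182\right)} = \frac{33570 \frac{1}{-12652 + 14916}}{\frac{1}{-340} \left(-195\right)} = \frac{33570 \cdot \frac{1}{2264}}{\left(- \frac{1}{340}\right) \left(-195\right)} = \frac{33570 \cdot \frac{1}{2264}}{\frac{39}{68}} = \frac{16785}{1132} \cdot \frac{68}{39} = \frac{95115}{3679}$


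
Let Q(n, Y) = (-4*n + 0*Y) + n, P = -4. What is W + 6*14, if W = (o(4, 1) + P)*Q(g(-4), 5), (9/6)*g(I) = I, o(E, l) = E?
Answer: 84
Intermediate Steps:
g(I) = 2*I/3
Q(n, Y) = -3*n (Q(n, Y) = (-4*n + 0) + n = -4*n + n = -3*n)
W = 0 (W = (4 - 4)*(-2*(-4)) = 0*(-3*(-8/3)) = 0*8 = 0)
W + 6*14 = 0 + 6*14 = 0 + 84 = 84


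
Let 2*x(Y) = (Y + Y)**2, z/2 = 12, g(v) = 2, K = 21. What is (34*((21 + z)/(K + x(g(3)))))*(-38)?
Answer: -58140/29 ≈ -2004.8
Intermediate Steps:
z = 24 (z = 2*12 = 24)
x(Y) = 2*Y**2 (x(Y) = (Y + Y)**2/2 = (2*Y)**2/2 = (4*Y**2)/2 = 2*Y**2)
(34*((21 + z)/(K + x(g(3)))))*(-38) = (34*((21 + 24)/(21 + 2*2**2)))*(-38) = (34*(45/(21 + 2*4)))*(-38) = (34*(45/(21 + 8)))*(-38) = (34*(45/29))*(-38) = (1530/29)*(-38) = -58140/29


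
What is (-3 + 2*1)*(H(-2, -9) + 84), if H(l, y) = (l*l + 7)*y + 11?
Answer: 4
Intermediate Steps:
H(l, y) = 11 + y*(7 + l²) (H(l, y) = (l² + 7)*y + 11 = (7 + l²)*y + 11 = y*(7 + l²) + 11 = 11 + y*(7 + l²))
(-3 + 2*1)*(H(-2, -9) + 84) = (-3 + 2*1)*((11 + 7*(-9) - 9*(-2)²) + 84) = (-3 + 2)*((11 - 63 - 9*4) + 84) = -((11 - 63 - 36) + 84) = -(-88 + 84) = -1*(-4) = 4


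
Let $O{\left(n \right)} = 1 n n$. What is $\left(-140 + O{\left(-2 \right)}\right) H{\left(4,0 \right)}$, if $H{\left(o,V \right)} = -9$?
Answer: $1224$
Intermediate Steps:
$O{\left(n \right)} = n^{2}$ ($O{\left(n \right)} = n n = n^{2}$)
$\left(-140 + O{\left(-2 \right)}\right) H{\left(4,0 \right)} = \left(-140 + \left(-2\right)^{2}\right) \left(-9\right) = \left(-140 + 4\right) \left(-9\right) = \left(-136\right) \left(-9\right) = 1224$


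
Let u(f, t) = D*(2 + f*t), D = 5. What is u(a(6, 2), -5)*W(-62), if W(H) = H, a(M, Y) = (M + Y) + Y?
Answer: 14880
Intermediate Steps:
a(M, Y) = M + 2*Y
u(f, t) = 10 + 5*f*t (u(f, t) = 5*(2 + f*t) = 10 + 5*f*t)
u(a(6, 2), -5)*W(-62) = (10 + 5*(6 + 2*2)*(-5))*(-62) = (10 + 5*(6 + 4)*(-5))*(-62) = (10 + 5*10*(-5))*(-62) = (10 - 250)*(-62) = -240*(-62) = 14880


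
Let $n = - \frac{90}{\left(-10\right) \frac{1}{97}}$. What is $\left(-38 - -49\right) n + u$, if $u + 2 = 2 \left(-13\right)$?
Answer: $9575$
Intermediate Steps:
$u = -28$ ($u = -2 + 2 \left(-13\right) = -2 - 26 = -28$)
$n = 873$ ($n = - \frac{90}{\left(-10\right) \frac{1}{97}} = - \frac{90}{- \frac{10}{97}} = \left(-90\right) \left(- \frac{97}{10}\right) = 873$)
$\left(-38 - -49\right) n + u = \left(-38 - -49\right) 873 - 28 = \left(-38 + 49\right) 873 - 28 = 11 \cdot 873 - 28 = 9603 - 28 = 9575$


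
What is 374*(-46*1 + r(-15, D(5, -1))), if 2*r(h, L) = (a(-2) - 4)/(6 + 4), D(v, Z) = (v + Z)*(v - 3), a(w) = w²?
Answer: -17204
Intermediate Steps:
D(v, Z) = (-3 + v)*(Z + v) (D(v, Z) = (Z + v)*(-3 + v) = (-3 + v)*(Z + v))
r(h, L) = 0 (r(h, L) = (((-2)² - 4)/(6 + 4))/2 = ((4 - 4)/10)/2 = (0*(⅒))/2 = (½)*0 = 0)
374*(-46*1 + r(-15, D(5, -1))) = 374*(-46*1 + 0) = 374*(-46 + 0) = 374*(-46) = -17204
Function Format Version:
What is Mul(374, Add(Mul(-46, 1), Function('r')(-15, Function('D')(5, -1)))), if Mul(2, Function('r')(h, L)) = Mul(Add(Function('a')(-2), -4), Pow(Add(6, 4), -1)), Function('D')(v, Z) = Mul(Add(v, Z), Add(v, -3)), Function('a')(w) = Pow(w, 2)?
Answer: -17204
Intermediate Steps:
Function('D')(v, Z) = Mul(Add(-3, v), Add(Z, v)) (Function('D')(v, Z) = Mul(Add(Z, v), Add(-3, v)) = Mul(Add(-3, v), Add(Z, v)))
Function('r')(h, L) = 0 (Function('r')(h, L) = Mul(Rational(1, 2), Mul(Add(Pow(-2, 2), -4), Pow(Add(6, 4), -1))) = Mul(Rational(1, 2), Mul(Add(4, -4), Pow(10, -1))) = Mul(Rational(1, 2), Mul(0, Rational(1, 10))) = Mul(Rational(1, 2), 0) = 0)
Mul(374, Add(Mul(-46, 1), Function('r')(-15, Function('D')(5, -1)))) = Mul(374, Add(Mul(-46, 1), 0)) = Mul(374, Add(-46, 0)) = Mul(374, -46) = -17204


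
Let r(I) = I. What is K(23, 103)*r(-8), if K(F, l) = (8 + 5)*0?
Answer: 0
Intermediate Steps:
K(F, l) = 0 (K(F, l) = 13*0 = 0)
K(23, 103)*r(-8) = 0*(-8) = 0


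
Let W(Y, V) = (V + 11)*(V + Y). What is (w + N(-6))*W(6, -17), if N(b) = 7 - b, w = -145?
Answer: -8712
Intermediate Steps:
W(Y, V) = (11 + V)*(V + Y)
(w + N(-6))*W(6, -17) = (-145 + (7 - 1*(-6)))*((-17)**2 + 11*(-17) + 11*6 - 17*6) = (-145 + (7 + 6))*(289 - 187 + 66 - 102) = (-145 + 13)*66 = -132*66 = -8712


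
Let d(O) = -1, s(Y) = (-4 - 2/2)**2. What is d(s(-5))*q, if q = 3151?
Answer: -3151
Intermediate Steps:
s(Y) = 25 (s(Y) = (-4 - 2*1/2)**2 = (-4 - 1)**2 = (-5)**2 = 25)
d(s(-5))*q = -1*3151 = -3151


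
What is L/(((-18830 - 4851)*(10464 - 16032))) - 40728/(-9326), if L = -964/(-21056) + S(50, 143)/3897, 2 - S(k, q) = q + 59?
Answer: 55081865340762314447/12612784231312376832 ≈ 4.3671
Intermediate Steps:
S(k, q) = -57 - q (S(k, q) = 2 - (q + 59) = 2 - (59 + q) = 2 + (-59 - q) = -57 - q)
L = -113623/20513808 (L = -964/(-21056) + (-57 - 1*143)/3897 = -964*(-1/21056) + (-57 - 143)*(1/3897) = 241/5264 - 200*1/3897 = 241/5264 - 200/3897 = -113623/20513808 ≈ -0.0055389)
L/(((-18830 - 4851)*(10464 - 16032))) - 40728/(-9326) = -113623*1/((-18830 - 4851)*(10464 - 16032))/20513808 - 40728/(-9326) = -113623/(20513808*((-23681*(-5568)))) - 40728*(-1/9326) = -113623/20513808/131855808 + 20364/4663 = -113623/20513808*1/131855808 + 20364/4663 = -113623/2704864728996864 + 20364/4663 = 55081865340762314447/12612784231312376832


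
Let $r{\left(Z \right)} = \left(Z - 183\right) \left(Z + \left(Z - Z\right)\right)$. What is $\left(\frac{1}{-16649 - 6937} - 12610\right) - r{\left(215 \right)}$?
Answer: $- \frac{459691141}{23586} \approx -19490.0$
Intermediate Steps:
$r{\left(Z \right)} = Z \left(-183 + Z\right)$ ($r{\left(Z \right)} = \left(-183 + Z\right) \left(Z + 0\right) = \left(-183 + Z\right) Z = Z \left(-183 + Z\right)$)
$\left(\frac{1}{-16649 - 6937} - 12610\right) - r{\left(215 \right)} = \left(\frac{1}{-16649 - 6937} - 12610\right) - 215 \left(-183 + 215\right) = \left(\frac{1}{-23586} - 12610\right) - 215 \cdot 32 = \left(- \frac{1}{23586} - 12610\right) - 6880 = - \frac{297419461}{23586} - 6880 = - \frac{459691141}{23586}$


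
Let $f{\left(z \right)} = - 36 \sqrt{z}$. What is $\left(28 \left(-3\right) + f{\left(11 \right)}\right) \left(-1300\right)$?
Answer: $109200 + 46800 \sqrt{11} \approx 2.6442 \cdot 10^{5}$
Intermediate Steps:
$\left(28 \left(-3\right) + f{\left(11 \right)}\right) \left(-1300\right) = \left(28 \left(-3\right) - 36 \sqrt{11}\right) \left(-1300\right) = \left(-84 - 36 \sqrt{11}\right) \left(-1300\right) = 109200 + 46800 \sqrt{11}$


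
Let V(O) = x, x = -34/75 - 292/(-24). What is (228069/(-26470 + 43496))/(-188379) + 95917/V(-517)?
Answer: 1709102833453721/208714736314 ≈ 8188.7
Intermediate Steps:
x = 1757/150 (x = -34*1/75 - 292*(-1/24) = -34/75 + 73/6 = 1757/150 ≈ 11.713)
V(O) = 1757/150
(228069/(-26470 + 43496))/(-188379) + 95917/V(-517) = (228069/(-26470 + 43496))/(-188379) + 95917/(1757/150) = (228069/17026)*(-1/188379) + 95917*(150/1757) = (228069*(1/17026))*(-1/188379) + 14387550/1757 = (228069/17026)*(-1/188379) + 14387550/1757 = -8447/118790402 + 14387550/1757 = 1709102833453721/208714736314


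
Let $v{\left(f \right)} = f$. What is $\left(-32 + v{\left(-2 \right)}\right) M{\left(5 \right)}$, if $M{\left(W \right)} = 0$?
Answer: $0$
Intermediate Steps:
$\left(-32 + v{\left(-2 \right)}\right) M{\left(5 \right)} = \left(-32 - 2\right) 0 = \left(-34\right) 0 = 0$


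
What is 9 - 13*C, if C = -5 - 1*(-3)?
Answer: 35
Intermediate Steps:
C = -2 (C = -5 + 3 = -2)
9 - 13*C = 9 - 13*(-2) = 9 + 26 = 35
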